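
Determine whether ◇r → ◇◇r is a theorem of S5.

Tableau for the negation ¬(◇r → ◇◇r):
1. ¬(◇r → ◇◇r), 0
2. ◇r, 0   [¬→-rule on 1]
3. ¬◇◇r, 0   [¬→-rule on 1]
4. ¬◇r, 0   [¬◇-rule on 3 via 0R0]
5. ¬r, 0   [¬◇-rule on 4 via 0R0]
6. r, 1   [◇-rule on 2: fresh world 1, 0R1]
7. ¬◇r, 1   [¬◇-rule on 3 via 0R1]
8. ¬r, 1   [¬◇-rule on 4 via 0R1]
Accessibility: 0R0, 0R1, 1R0, 1R1
Branch closes: r and ¬r both at 1.
All branches of the negation close; one closing branch shown above.

Valid in S5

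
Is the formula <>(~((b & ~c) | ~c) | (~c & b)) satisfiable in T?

Satisfiable (open branch found)

1. <>(~((b & ~c) | ~c) | (~c & b)), 0
2. ~((b & ~c) | ~c) | (~c & b), 1
3. ~c & b, 1
4. ~c, 1
5. b, 1
Accessibility: 0R0, 0R1, 1R1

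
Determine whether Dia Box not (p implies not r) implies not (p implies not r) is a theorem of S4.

Tableau for the negation not (Dia Box not (p implies not r) implies not (p implies not r)):
1. not (Dia Box not (p implies not r) implies not (p implies not r)), 0
2. Dia Box not (p implies not r), 0
3. p implies not r, 0
4. not r, 0
5. Box not (p implies not r), 1
6. not (p implies not r), 1
7. p, 1
8. r, 1
Accessibility: 0R0, 0R1, 1R1
The negation has an open branch (countermodel exists).

Not valid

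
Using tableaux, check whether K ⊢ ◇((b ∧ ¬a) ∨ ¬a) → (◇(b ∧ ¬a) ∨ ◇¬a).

Tableau for the negation ¬(◇((b ∧ ¬a) ∨ ¬a) → (◇(b ∧ ¬a) ∨ ◇¬a)):
1. ¬(◇((b ∧ ¬a) ∨ ¬a) → (◇(b ∧ ¬a) ∨ ◇¬a)), u
2. ◇((b ∧ ¬a) ∨ ¬a), u
3. ¬(◇(b ∧ ¬a) ∨ ◇¬a), u
4. ¬◇(b ∧ ¬a), u
5. ¬◇¬a, u
6. (b ∧ ¬a) ∨ ¬a, v
7. ¬(b ∧ ¬a), v
8. a, v
9. b ∧ ¬a, v
10. b, v
11. ¬a, v
Accessibility: uRv
Branch closes: a and ¬a both at v.
All branches of the negation close; one closing branch shown above.

Valid in K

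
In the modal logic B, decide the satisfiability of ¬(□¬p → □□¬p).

1. ¬(□¬p → □□¬p), u
2. □¬p, u
3. ¬□□¬p, u
4. ¬p, u
5. ¬□¬p, v
6. ¬p, v
7. p, w
Accessibility: uRu, uRv, vRu, vRv, vRw, wRv, wRw

Satisfiable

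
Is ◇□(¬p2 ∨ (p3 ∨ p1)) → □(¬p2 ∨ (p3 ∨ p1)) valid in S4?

Invalid (countermodel exists)

Tableau for the negation ¬(◇□(¬p2 ∨ (p3 ∨ p1)) → □(¬p2 ∨ (p3 ∨ p1))):
1. ¬(◇□(¬p2 ∨ (p3 ∨ p1)) → □(¬p2 ∨ (p3 ∨ p1))), 0
2. ◇□(¬p2 ∨ (p3 ∨ p1)), 0
3. ¬□(¬p2 ∨ (p3 ∨ p1)), 0
4. □(¬p2 ∨ (p3 ∨ p1)), 1
5. ¬p2 ∨ (p3 ∨ p1), 1
6. p3 ∨ p1, 1
7. p1, 1
8. ¬(¬p2 ∨ (p3 ∨ p1)), 2
9. p2, 2
10. ¬(p3 ∨ p1), 2
11. ¬p3, 2
12. ¬p1, 2
Accessibility: 0R0, 0R1, 0R2, 1R1, 2R2
The negation has an open branch (countermodel exists).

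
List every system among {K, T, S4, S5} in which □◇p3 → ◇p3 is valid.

T, S4, S5

T-tableau for the negation ¬(□◇p3 → ◇p3):
1. ¬(□◇p3 → ◇p3), w0
2. □◇p3, w0
3. ¬◇p3, w0
4. ◇p3, w0
5. ¬p3, w0
6. p3, w1
7. ◇p3, w1
8. ¬p3, w1
Accessibility: w0Rw0, w0Rw1, w1Rw1
Branch closes: p3 and ¬p3 both at w1.
Every branch closes (one shown): valid in T, hence also in S4, S5 (every theorem of T is a theorem of S4 and S5).
K-tableau for the negation ¬(□◇p3 → ◇p3):
1. ¬(□◇p3 → ◇p3), w0
2. □◇p3, w0
3. ¬◇p3, w0
Complete open branch: countermodel on a K-frame, so not valid in K.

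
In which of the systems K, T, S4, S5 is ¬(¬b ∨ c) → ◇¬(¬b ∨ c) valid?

T, S4, S5

T-tableau for the negation ¬(¬(¬b ∨ c) → ◇¬(¬b ∨ c)):
1. ¬(¬(¬b ∨ c) → ◇¬(¬b ∨ c)), u
2. ¬(¬b ∨ c), u   [¬→-rule on 1]
3. ¬◇¬(¬b ∨ c), u   [¬→-rule on 1]
4. b, u   [¬∨-rule on 2]
5. ¬c, u   [¬∨-rule on 2]
6. ¬b ∨ c, u   [¬◇-rule on 3 via uRu]
7. c, u   [∨-rule on 6 (branches; this branch)]
Accessibility: uRu
Branch closes: c and ¬c both at u.
Every branch closes (one shown): valid in T, hence also in S4, S5 (every theorem of T is a theorem of S4 and S5).
K-tableau for the negation ¬(¬(¬b ∨ c) → ◇¬(¬b ∨ c)):
1. ¬(¬(¬b ∨ c) → ◇¬(¬b ∨ c)), u
2. ¬(¬b ∨ c), u   [¬→-rule on 1]
3. ¬◇¬(¬b ∨ c), u   [¬→-rule on 1]
4. b, u   [¬∨-rule on 2]
5. ¬c, u   [¬∨-rule on 2]
Complete open branch: countermodel on a K-frame, so not valid in K.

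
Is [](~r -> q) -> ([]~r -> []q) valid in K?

Yes, valid

Tableau for the negation ~([](~r -> q) -> ([]~r -> []q)):
1. ~([](~r -> q) -> ([]~r -> []q)), 0
2. [](~r -> q), 0
3. ~([]~r -> []q), 0
4. []~r, 0
5. ~[]q, 0
6. ~q, 1
7. ~r -> q, 1
8. ~r, 1
9. q, 1
Accessibility: 0R1
Branch closes: q and ~q both at 1.
All branches of the negation close; one closing branch shown above.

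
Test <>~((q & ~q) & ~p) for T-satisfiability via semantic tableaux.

1. <>~((q & ~q) & ~p), u
2. ~((q & ~q) & ~p), v
3. p, v
Accessibility: uRu, uRv, vRv

Satisfiable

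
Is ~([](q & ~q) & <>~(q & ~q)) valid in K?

Tableau for the negation [](q & ~q) & <>~(q & ~q):
1. [](q & ~q) & <>~(q & ~q), u
2. [](q & ~q), u
3. <>~(q & ~q), u
4. ~(q & ~q), v
5. q & ~q, v
6. q, v
7. ~q, v
Accessibility: uRv
Branch closes: q and ~q both at v.
Every branch of the negation's tableau closes; the branch above is one of them.

Valid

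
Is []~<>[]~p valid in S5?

No, not valid

Tableau for the negation ~[]~<>[]~p:
1. ~[]~<>[]~p, u
2. <>[]~p, v
3. []~p, w
4. ~p, u
5. ~p, v
6. ~p, w
Accessibility: uRu, uRv, uRw, vRu, vRv, vRw, wRu, wRv, wRw
The negation has an open branch (countermodel exists).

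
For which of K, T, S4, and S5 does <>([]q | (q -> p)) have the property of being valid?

T-tableau for the negation ~<>([]q | (q -> p)):
1. ~<>([]q | (q -> p)), 0
2. ~([]q | (q -> p)), 0
3. ~[]q, 0
4. ~(q -> p), 0
5. q, 0
6. ~p, 0
7. ~q, 1
8. ~([]q | (q -> p)), 1
9. ~[]q, 1
10. ~(q -> p), 1
11. q, 1
12. ~p, 1
Accessibility: 0R0, 0R1, 1R1
Branch closes: q and ~q both at 1.
Every branch closes (one shown): valid in T, hence also in S4, S5 (every theorem of T is a theorem of S4 and S5).
K-tableau for the negation ~<>([]q | (q -> p)):
1. ~<>([]q | (q -> p)), 0
Complete open branch: countermodel on a K-frame, so not valid in K.

T, S4, S5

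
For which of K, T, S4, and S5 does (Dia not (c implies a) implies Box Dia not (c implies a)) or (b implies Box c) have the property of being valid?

S4-tableau for the negation not ((Dia not (c implies a) implies Box Dia not (c implies a)) or (b implies Box c)):
1. not ((Dia not (c implies a) implies Box Dia not (c implies a)) or (b implies Box c)), w0
2. not (Dia not (c implies a) implies Box Dia not (c implies a)), w0   [neg-or-rule on 1]
3. not (b implies Box c), w0   [neg-or-rule on 1]
4. Dia not (c implies a), w0   [neg-implies-rule on 2]
5. not Box Dia not (c implies a), w0   [neg-implies-rule on 2]
6. b, w0   [neg-implies-rule on 3]
7. not Box c, w0   [neg-implies-rule on 3]
8. not (c implies a), w1   [Dia-rule on 4: fresh world w1, w0Rw1]
9. c, w1   [neg-implies-rule on 8]
10. not a, w1   [neg-implies-rule on 8]
11. not Dia not (c implies a), w2   [neg-Box-rule on 5: fresh world w2, w0Rw2]
12. c implies a, w2   [neg-Dia-rule on 11 via w2Rw2]
13. a, w2   [implies-rule on 12 (branches; this branch)]
14. not c, w3   [neg-Box-rule on 7: fresh world w3, w0Rw3]
Accessibility: w0Rw0, w0Rw1, w0Rw2, w0Rw3, w1Rw1, w2Rw2, w3Rw3
Complete open branch: countermodel on an S4-frame, so not valid in S4, nor in K, T (the same frame is also a K-frame and a T-frame).
S5-tableau for the negation not ((Dia not (c implies a) implies Box Dia not (c implies a)) or (b implies Box c)):
1. not ((Dia not (c implies a) implies Box Dia not (c implies a)) or (b implies Box c)), w0
2. not (Dia not (c implies a) implies Box Dia not (c implies a)), w0   [neg-or-rule on 1]
3. not (b implies Box c), w0   [neg-or-rule on 1]
4. Dia not (c implies a), w0   [neg-implies-rule on 2]
5. not Box Dia not (c implies a), w0   [neg-implies-rule on 2]
6. b, w0   [neg-implies-rule on 3]
7. not Box c, w0   [neg-implies-rule on 3]
8. not (c implies a), w1   [Dia-rule on 4: fresh world w1, w0Rw1]
9. c, w1   [neg-implies-rule on 8]
10. not a, w1   [neg-implies-rule on 8]
11. not Dia not (c implies a), w2   [neg-Box-rule on 5: fresh world w2, w0Rw2]
12. c implies a, w0   [neg-Dia-rule on 11 via w2Rw0]
13. c implies a, w1   [neg-Dia-rule on 11 via w2Rw1]
14. c implies a, w2   [neg-Dia-rule on 11 via w2Rw2]
15. a, w0   [implies-rule on 12 (branches; this branch)]
16. a, w1   [implies-rule on 13 (branches; this branch)]
Accessibility: w0Rw0, w0Rw1, w0Rw2, w1Rw0, w1Rw1, w1Rw2, w2Rw0, w2Rw1, w2Rw2
Branch closes: a and not a both at w1.
Every branch closes (one shown): valid in S5.

S5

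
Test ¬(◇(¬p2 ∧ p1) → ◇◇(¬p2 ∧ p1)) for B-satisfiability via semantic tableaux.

No, unsatisfiable

1. ¬(◇(¬p2 ∧ p1) → ◇◇(¬p2 ∧ p1)), w0
2. ◇(¬p2 ∧ p1), w0   [¬→-rule on 1]
3. ¬◇◇(¬p2 ∧ p1), w0   [¬→-rule on 1]
4. ¬◇(¬p2 ∧ p1), w0   [¬◇-rule on 3 via w0Rw0]
5. ¬(¬p2 ∧ p1), w0   [¬◇-rule on 4 via w0Rw0]
6. ¬p1, w0   [¬∧-rule on 5 (branches; this branch)]
7. ¬p2 ∧ p1, w1   [◇-rule on 2: fresh world w1, w0Rw1]
8. ¬p2, w1   [∧-rule on 7]
9. p1, w1   [∧-rule on 7]
10. ¬◇(¬p2 ∧ p1), w1   [¬◇-rule on 3 via w0Rw1]
11. ¬(¬p2 ∧ p1), w1   [¬◇-rule on 4 via w0Rw1]
12. ¬p1, w1   [¬∧-rule on 11 (branches; this branch)]
Accessibility: w0Rw0, w0Rw1, w1Rw0, w1Rw1
Branch closes: p1 and ¬p1 both at w1.
(One branch shown.) All branches close.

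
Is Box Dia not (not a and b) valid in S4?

Not valid

Tableau for the negation not Box Dia not (not a and b):
1. not Box Dia not (not a and b), w0
2. not Dia not (not a and b), w1   [neg-Box-rule on 1: fresh world w1, w0Rw1]
3. not a and b, w1   [neg-Dia-rule on 2 via w1Rw1]
4. not a, w1   [and-rule on 3]
5. b, w1   [and-rule on 3]
Accessibility: w0Rw0, w0Rw1, w1Rw1
The negation has an open branch (countermodel exists).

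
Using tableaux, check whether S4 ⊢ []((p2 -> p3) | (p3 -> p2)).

Valid in S4

Tableau for the negation ~[]((p2 -> p3) | (p3 -> p2)):
1. ~[]((p2 -> p3) | (p3 -> p2)), 0
2. ~((p2 -> p3) | (p3 -> p2)), 1   [~[]-rule on 1: fresh world 1, 0R1]
3. ~(p2 -> p3), 1   [~|-rule on 2]
4. ~(p3 -> p2), 1   [~|-rule on 2]
5. p2, 1   [~->-rule on 3]
6. ~p3, 1   [~->-rule on 3]
7. p3, 1   [~->-rule on 4]
8. ~p2, 1   [~->-rule on 4]
Accessibility: 0R0, 0R1, 1R1
Branch closes: p3 and ~p3 both at 1.
All branches of the negation close; one closing branch shown above.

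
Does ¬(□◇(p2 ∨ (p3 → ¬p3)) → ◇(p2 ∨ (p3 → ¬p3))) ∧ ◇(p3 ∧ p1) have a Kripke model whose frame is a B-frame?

1. ¬(□◇(p2 ∨ (p3 → ¬p3)) → ◇(p2 ∨ (p3 → ¬p3))) ∧ ◇(p3 ∧ p1), u
2. ¬(□◇(p2 ∨ (p3 → ¬p3)) → ◇(p2 ∨ (p3 → ¬p3))), u
3. ◇(p3 ∧ p1), u
4. □◇(p2 ∨ (p3 → ¬p3)), u
5. ¬◇(p2 ∨ (p3 → ¬p3)), u
6. ◇(p2 ∨ (p3 → ¬p3)), u
7. ¬(p2 ∨ (p3 → ¬p3)), u
8. ¬p2, u
9. ¬(p3 → ¬p3), u
10. p3, u
11. p3 ∧ p1, v
12. p3, v
13. p1, v
14. ◇(p2 ∨ (p3 → ¬p3)), v
15. ¬(p2 ∨ (p3 → ¬p3)), v
16. ¬p2, v
17. ¬(p3 → ¬p3), v
18. p2 ∨ (p3 → ¬p3), w
19. ◇(p2 ∨ (p3 → ¬p3)), w
20. ¬(p2 ∨ (p3 → ¬p3)), w
21. ¬p2, w
22. ¬(p3 → ¬p3), w
23. p3, w
24. p3 → ¬p3, w
25. ¬p3, w
Accessibility: uRu, uRv, uRw, vRu, vRv, wRu, wRw
Branch closes: p3 and ¬p3 both at w.
All branches of the tableau close; one closing branch shown above.

Unsatisfiable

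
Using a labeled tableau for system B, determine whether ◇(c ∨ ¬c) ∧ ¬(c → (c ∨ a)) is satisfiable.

1. ◇(c ∨ ¬c) ∧ ¬(c → (c ∨ a)), 0
2. ◇(c ∨ ¬c), 0   [∧-rule on 1]
3. ¬(c → (c ∨ a)), 0   [∧-rule on 1]
4. c, 0   [¬→-rule on 3]
5. ¬(c ∨ a), 0   [¬→-rule on 3]
6. ¬c, 0   [¬∨-rule on 5]
7. ¬a, 0   [¬∨-rule on 5]
Accessibility: 0R0
Branch closes: c and ¬c both at 0.
Every branch closes; the branch above is one of them.

No, unsatisfiable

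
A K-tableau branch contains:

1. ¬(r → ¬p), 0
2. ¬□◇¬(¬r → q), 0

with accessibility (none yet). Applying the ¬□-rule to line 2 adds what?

a fresh world 1 with 0R1, and ¬◇¬(¬r → q) at 1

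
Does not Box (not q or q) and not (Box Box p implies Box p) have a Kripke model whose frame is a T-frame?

1. not Box (not q or q) and not (Box Box p implies Box p), u
2. not Box (not q or q), u   [and-rule on 1]
3. not (Box Box p implies Box p), u   [and-rule on 1]
4. Box Box p, u   [neg-implies-rule on 3]
5. not Box p, u   [neg-implies-rule on 3]
6. Box p, u   [Box-rule on 4 via uRu]
7. p, u   [Box-rule on 6 via uRu]
8. not (not q or q), v   [neg-Box-rule on 2: fresh world v, uRv]
9. q, v   [neg-or-rule on 8]
10. not q, v   [neg-or-rule on 8]
Accessibility: uRu, uRv, vRv
Branch closes: q and not q both at v.
(One branch shown.) All branches close.

Unsatisfiable (every branch closes)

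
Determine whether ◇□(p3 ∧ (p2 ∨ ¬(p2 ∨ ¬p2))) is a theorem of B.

Tableau for the negation ¬◇□(p3 ∧ (p2 ∨ ¬(p2 ∨ ¬p2))):
1. ¬◇□(p3 ∧ (p2 ∨ ¬(p2 ∨ ¬p2))), w0
2. ¬□(p3 ∧ (p2 ∨ ¬(p2 ∨ ¬p2))), w0
3. ¬(p3 ∧ (p2 ∨ ¬(p2 ∨ ¬p2))), w1
4. ¬□(p3 ∧ (p2 ∨ ¬(p2 ∨ ¬p2))), w1
5. ¬(p2 ∨ ¬(p2 ∨ ¬p2)), w1
6. ¬p2, w1
7. p2 ∨ ¬p2, w1
8. ¬(p3 ∧ (p2 ∨ ¬(p2 ∨ ¬p2))), w2
9. ¬(p2 ∨ ¬(p2 ∨ ¬p2)), w2
10. ¬p2, w2
11. p2 ∨ ¬p2, w2
Accessibility: w0Rw0, w0Rw1, w1Rw0, w1Rw1, w1Rw2, w2Rw1, w2Rw2
The negation has an open branch (countermodel exists).

Invalid (countermodel exists)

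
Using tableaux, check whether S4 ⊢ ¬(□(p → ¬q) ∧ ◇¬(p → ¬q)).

Tableau for the negation □(p → ¬q) ∧ ◇¬(p → ¬q):
1. □(p → ¬q) ∧ ◇¬(p → ¬q), u
2. □(p → ¬q), u   [∧-rule on 1]
3. ◇¬(p → ¬q), u   [∧-rule on 1]
4. p → ¬q, u   [□-rule on 2 via uRu]
5. ¬q, u   [→-rule on 4 (branches; this branch)]
6. ¬(p → ¬q), v   [◇-rule on 3: fresh world v, uRv]
7. p, v   [¬→-rule on 6]
8. q, v   [¬→-rule on 6]
9. p → ¬q, v   [□-rule on 2 via uRv]
10. ¬q, v   [→-rule on 9 (branches; this branch)]
Accessibility: uRu, uRv, vRv
Branch closes: q and ¬q both at v.
Every branch of the negation's tableau closes; the branch above is one of them.

Yes, valid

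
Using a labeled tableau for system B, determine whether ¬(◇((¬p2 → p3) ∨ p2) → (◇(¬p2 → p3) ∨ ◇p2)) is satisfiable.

No, unsatisfiable

1. ¬(◇((¬p2 → p3) ∨ p2) → (◇(¬p2 → p3) ∨ ◇p2)), u
2. ◇((¬p2 → p3) ∨ p2), u   [¬→-rule on 1]
3. ¬(◇(¬p2 → p3) ∨ ◇p2), u   [¬→-rule on 1]
4. ¬◇(¬p2 → p3), u   [¬∨-rule on 3]
5. ¬◇p2, u   [¬∨-rule on 3]
6. ¬(¬p2 → p3), u   [¬◇-rule on 4 via uRu]
7. ¬p2, u   [¬→-rule on 6]
8. ¬p3, u   [¬→-rule on 6]
9. (¬p2 → p3) ∨ p2, v   [◇-rule on 2: fresh world v, uRv]
10. ¬(¬p2 → p3), v   [¬◇-rule on 4 via uRv]
11. ¬p2, v   [¬→-rule on 10]
12. ¬p3, v   [¬→-rule on 10]
13. ¬p2 → p3, v   [∨-rule on 9 (branches; this branch)]
14. p3, v   [→-rule on 13 (branches; this branch)]
Accessibility: uRu, uRv, vRu, vRv
Branch closes: p3 and ¬p3 both at v.
Every branch closes; the branch above is one of them.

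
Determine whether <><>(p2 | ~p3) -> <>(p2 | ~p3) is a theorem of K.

No, not valid

Tableau for the negation ~(<><>(p2 | ~p3) -> <>(p2 | ~p3)):
1. ~(<><>(p2 | ~p3) -> <>(p2 | ~p3)), u
2. <><>(p2 | ~p3), u
3. ~<>(p2 | ~p3), u
4. <>(p2 | ~p3), v
5. ~(p2 | ~p3), v
6. ~p2, v
7. p3, v
8. p2 | ~p3, w
9. ~p3, w
Accessibility: uRv, vRw
The negation has an open branch (countermodel exists).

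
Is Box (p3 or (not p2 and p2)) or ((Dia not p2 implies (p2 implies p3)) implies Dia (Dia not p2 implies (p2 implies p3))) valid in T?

Tableau for the negation not (Box (p3 or (not p2 and p2)) or ((Dia not p2 implies (p2 implies p3)) implies Dia (Dia not p2 implies (p2 implies p3)))):
1. not (Box (p3 or (not p2 and p2)) or ((Dia not p2 implies (p2 implies p3)) implies Dia (Dia not p2 implies (p2 implies p3)))), w0
2. not Box (p3 or (not p2 and p2)), w0
3. not ((Dia not p2 implies (p2 implies p3)) implies Dia (Dia not p2 implies (p2 implies p3))), w0
4. Dia not p2 implies (p2 implies p3), w0
5. not Dia (Dia not p2 implies (p2 implies p3)), w0
6. not (Dia not p2 implies (p2 implies p3)), w0
7. Dia not p2, w0
8. not (p2 implies p3), w0
9. p2, w0
10. not p3, w0
11. not Dia not p2, w0
12. not (p3 or (not p2 and p2)), w1
13. not p3, w1
14. not (not p2 and p2), w1
15. not (Dia not p2 implies (p2 implies p3)), w1
16. Dia not p2, w1
17. not (p2 implies p3), w1
18. p2, w1
19. not p2, w2
20. not (Dia not p2 implies (p2 implies p3)), w2
21. Dia not p2, w2
22. not (p2 implies p3), w2
23. p2, w2
24. not p3, w2
Accessibility: w0Rw0, w0Rw1, w0Rw2, w1Rw1, w2Rw2
Branch closes: p2 and not p2 both at w2.
Every branch of the negation's tableau closes; the branch above is one of them.

Valid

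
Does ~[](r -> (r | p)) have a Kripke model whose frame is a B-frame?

Unsatisfiable

1. ~[](r -> (r | p)), u
2. ~(r -> (r | p)), v
3. r, v
4. ~(r | p), v
5. ~r, v
6. ~p, v
Accessibility: uRu, uRv, vRu, vRv
Branch closes: r and ~r both at v.
Every branch closes; the branch above is one of them.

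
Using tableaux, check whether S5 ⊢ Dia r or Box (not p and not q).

Tableau for the negation not (Dia r or Box (not p and not q)):
1. not (Dia r or Box (not p and not q)), w0
2. not Dia r, w0
3. not Box (not p and not q), w0
4. not r, w0
5. not (not p and not q), w1
6. not r, w1
7. q, w1
Accessibility: w0Rw0, w0Rw1, w1Rw0, w1Rw1
The negation has an open branch (countermodel exists).

No, not valid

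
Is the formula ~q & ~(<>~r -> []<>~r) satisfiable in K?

Satisfiable (open branch found)

1. ~q & ~(<>~r -> []<>~r), u
2. ~q, u
3. ~(<>~r -> []<>~r), u
4. <>~r, u
5. ~[]<>~r, u
6. ~r, v
7. ~<>~r, w
Accessibility: uRv, uRw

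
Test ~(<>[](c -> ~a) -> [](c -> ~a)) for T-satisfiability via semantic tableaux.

1. ~(<>[](c -> ~a) -> [](c -> ~a)), u
2. <>[](c -> ~a), u
3. ~[](c -> ~a), u
4. [](c -> ~a), v
5. c -> ~a, v
6. ~a, v
7. ~(c -> ~a), w
8. c, w
9. a, w
Accessibility: uRu, uRv, uRw, vRv, wRw

Yes, satisfiable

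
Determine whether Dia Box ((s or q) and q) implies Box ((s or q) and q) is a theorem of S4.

Tableau for the negation not (Dia Box ((s or q) and q) implies Box ((s or q) and q)):
1. not (Dia Box ((s or q) and q) implies Box ((s or q) and q)), u
2. Dia Box ((s or q) and q), u
3. not Box ((s or q) and q), u
4. Box ((s or q) and q), v
5. (s or q) and q, v
6. s or q, v
7. q, v
8. not ((s or q) and q), w
9. not q, w
Accessibility: uRu, uRv, uRw, vRv, wRw
The negation has an open branch (countermodel exists).

Not valid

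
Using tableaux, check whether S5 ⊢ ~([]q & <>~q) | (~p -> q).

Tableau for the negation ~(~([]q & <>~q) | (~p -> q)):
1. ~(~([]q & <>~q) | (~p -> q)), u
2. []q & <>~q, u
3. ~(~p -> q), u
4. []q, u
5. <>~q, u
6. ~p, u
7. ~q, u
8. q, u
Accessibility: uRu
Branch closes: q and ~q both at u.
All branches of the negation close; one closing branch shown above.

Yes, valid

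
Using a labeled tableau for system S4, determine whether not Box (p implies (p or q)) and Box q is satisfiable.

Unsatisfiable

1. not Box (p implies (p or q)) and Box q, u
2. not Box (p implies (p or q)), u   [and-rule on 1]
3. Box q, u   [and-rule on 1]
4. q, u   [Box-rule on 3 via uRu]
5. not (p implies (p or q)), v   [neg-Box-rule on 2: fresh world v, uRv]
6. p, v   [neg-implies-rule on 5]
7. not (p or q), v   [neg-implies-rule on 5]
8. not p, v   [neg-or-rule on 7]
9. not q, v   [neg-or-rule on 7]
Accessibility: uRu, uRv, vRv
Branch closes: p and not p both at v.
All branches of the tableau close; one closing branch shown above.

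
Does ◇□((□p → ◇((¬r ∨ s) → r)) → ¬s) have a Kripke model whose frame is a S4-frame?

1. ◇□((□p → ◇((¬r ∨ s) → r)) → ¬s), 0
2. □((□p → ◇((¬r ∨ s) → r)) → ¬s), 1   [◇-rule on 1: fresh world 1, 0R1]
3. (□p → ◇((¬r ∨ s) → r)) → ¬s, 1   [□-rule on 2 via 1R1]
4. ¬s, 1   [→-rule on 3 (branches; this branch)]
Accessibility: 0R0, 0R1, 1R1

Satisfiable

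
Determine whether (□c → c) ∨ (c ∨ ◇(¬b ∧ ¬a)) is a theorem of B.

Valid

Tableau for the negation ¬((□c → c) ∨ (c ∨ ◇(¬b ∧ ¬a))):
1. ¬((□c → c) ∨ (c ∨ ◇(¬b ∧ ¬a))), w0
2. ¬(□c → c), w0
3. ¬(c ∨ ◇(¬b ∧ ¬a)), w0
4. □c, w0
5. ¬c, w0
6. ¬◇(¬b ∧ ¬a), w0
7. c, w0
Accessibility: w0Rw0
Branch closes: c and ¬c both at w0.
All branches of the negation close; one closing branch shown above.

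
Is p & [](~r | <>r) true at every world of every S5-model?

Invalid (countermodel exists)

Tableau for the negation ~(p & [](~r | <>r)):
1. ~(p & [](~r | <>r)), 0
2. ~p, 0
Accessibility: 0R0
The negation has an open branch (countermodel exists).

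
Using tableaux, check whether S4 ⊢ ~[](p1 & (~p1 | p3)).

Tableau for the negation [](p1 & (~p1 | p3)):
1. [](p1 & (~p1 | p3)), w0
2. p1 & (~p1 | p3), w0
3. p1, w0
4. ~p1 | p3, w0
5. p3, w0
Accessibility: w0Rw0
The negation has an open branch (countermodel exists).

No, not valid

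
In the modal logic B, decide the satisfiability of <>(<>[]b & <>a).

Satisfiable (open branch found)

1. <>(<>[]b & <>a), w0
2. <>[]b & <>a, w1
3. <>[]b, w1
4. <>a, w1
5. []b, w2
6. b, w1
7. b, w2
8. a, w3
Accessibility: w0Rw0, w0Rw1, w1Rw0, w1Rw1, w1Rw2, w1Rw3, w2Rw1, w2Rw2, w3Rw1, w3Rw3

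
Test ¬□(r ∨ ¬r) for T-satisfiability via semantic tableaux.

1. ¬□(r ∨ ¬r), 0
2. ¬(r ∨ ¬r), 1
3. ¬r, 1
4. r, 1
Accessibility: 0R0, 0R1, 1R1
Branch closes: r and ¬r both at 1.
Every branch closes; the branch above is one of them.

Unsatisfiable (every branch closes)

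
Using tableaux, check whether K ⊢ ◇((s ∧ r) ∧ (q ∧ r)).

No, not valid

Tableau for the negation ¬◇((s ∧ r) ∧ (q ∧ r)):
1. ¬◇((s ∧ r) ∧ (q ∧ r)), w0
The negation has an open branch (countermodel exists).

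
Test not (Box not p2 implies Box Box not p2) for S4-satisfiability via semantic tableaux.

1. not (Box not p2 implies Box Box not p2), 0
2. Box not p2, 0   [neg-implies-rule on 1]
3. not Box Box not p2, 0   [neg-implies-rule on 1]
4. not p2, 0   [Box-rule on 2 via 0R0]
5. not Box not p2, 1   [neg-Box-rule on 3: fresh world 1, 0R1]
6. not p2, 1   [Box-rule on 2 via 0R1]
7. p2, 2   [neg-Box-rule on 5: fresh world 2, 1R2]
8. not p2, 2   [Box-rule on 2 via 0R2]
Accessibility: 0R0, 0R1, 0R2, 1R1, 1R2, 2R2
Branch closes: p2 and not p2 both at 2.
Every branch closes; the branch above is one of them.

Unsatisfiable (every branch closes)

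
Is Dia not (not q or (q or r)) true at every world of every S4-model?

Not valid

Tableau for the negation not Dia not (not q or (q or r)):
1. not Dia not (not q or (q or r)), 0
2. not q or (q or r), 0   [neg-Dia-rule on 1 via 0R0]
3. q or r, 0   [or-rule on 2 (branches; this branch)]
4. r, 0   [or-rule on 3 (branches; this branch)]
Accessibility: 0R0
The negation has an open branch (countermodel exists).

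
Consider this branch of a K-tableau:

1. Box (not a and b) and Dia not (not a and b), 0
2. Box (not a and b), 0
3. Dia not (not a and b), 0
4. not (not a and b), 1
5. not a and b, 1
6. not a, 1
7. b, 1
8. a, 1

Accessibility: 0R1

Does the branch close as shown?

Both a and not a appear at 1.

Closed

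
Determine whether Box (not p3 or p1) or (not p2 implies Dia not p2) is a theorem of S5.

Tableau for the negation not (Box (not p3 or p1) or (not p2 implies Dia not p2)):
1. not (Box (not p3 or p1) or (not p2 implies Dia not p2)), 0
2. not Box (not p3 or p1), 0
3. not (not p2 implies Dia not p2), 0
4. not p2, 0
5. not Dia not p2, 0
6. p2, 0
Accessibility: 0R0
Branch closes: p2 and not p2 both at 0.
Every branch of the negation's tableau closes; the branch above is one of them.

Yes, valid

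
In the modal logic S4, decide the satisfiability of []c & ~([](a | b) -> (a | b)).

Unsatisfiable (every branch closes)

1. []c & ~([](a | b) -> (a | b)), w0
2. []c, w0   [&-rule on 1]
3. ~([](a | b) -> (a | b)), w0   [&-rule on 1]
4. [](a | b), w0   [~->-rule on 3]
5. ~(a | b), w0   [~->-rule on 3]
6. ~a, w0   [~|-rule on 5]
7. ~b, w0   [~|-rule on 5]
8. c, w0   [[]-rule on 2 via w0Rw0]
9. a | b, w0   [[]-rule on 4 via w0Rw0]
10. b, w0   [|-rule on 9 (branches; this branch)]
Accessibility: w0Rw0
Branch closes: b and ~b both at w0.
(One branch shown.) All branches close.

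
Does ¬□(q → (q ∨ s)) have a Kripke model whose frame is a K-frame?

1. ¬□(q → (q ∨ s)), u
2. ¬(q → (q ∨ s)), v
3. q, v
4. ¬(q ∨ s), v
5. ¬q, v
6. ¬s, v
Accessibility: uRv
Branch closes: q and ¬q both at v.
(One branch shown.) All branches close.

No, unsatisfiable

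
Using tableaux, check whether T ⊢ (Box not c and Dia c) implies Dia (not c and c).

Valid

Tableau for the negation not ((Box not c and Dia c) implies Dia (not c and c)):
1. not ((Box not c and Dia c) implies Dia (not c and c)), 0
2. Box not c and Dia c, 0
3. not Dia (not c and c), 0
4. Box not c, 0
5. Dia c, 0
6. not (not c and c), 0
7. not c, 0
8. c, 1
9. not (not c and c), 1
10. not c, 1
Accessibility: 0R0, 0R1, 1R1
Branch closes: c and not c both at 1.
Every branch of the negation's tableau closes; the branch above is one of them.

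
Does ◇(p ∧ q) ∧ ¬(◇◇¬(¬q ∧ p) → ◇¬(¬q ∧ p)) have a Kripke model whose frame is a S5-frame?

1. ◇(p ∧ q) ∧ ¬(◇◇¬(¬q ∧ p) → ◇¬(¬q ∧ p)), u
2. ◇(p ∧ q), u
3. ¬(◇◇¬(¬q ∧ p) → ◇¬(¬q ∧ p)), u
4. ◇◇¬(¬q ∧ p), u
5. ¬◇¬(¬q ∧ p), u
6. ¬q ∧ p, u
7. ¬q, u
8. p, u
9. p ∧ q, v
10. p, v
11. q, v
12. ¬q ∧ p, v
13. ¬q, v
Accessibility: uRu, uRv, vRu, vRv
Branch closes: q and ¬q both at v.
Every branch closes; the branch above is one of them.

Unsatisfiable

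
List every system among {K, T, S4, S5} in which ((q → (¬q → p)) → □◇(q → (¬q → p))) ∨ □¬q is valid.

T, S4, S5

K-tableau for the negation ¬(((q → (¬q → p)) → □◇(q → (¬q → p))) ∨ □¬q):
1. ¬(((q → (¬q → p)) → □◇(q → (¬q → p))) ∨ □¬q), 0
2. ¬((q → (¬q → p)) → □◇(q → (¬q → p))), 0
3. ¬□¬q, 0
4. q → (¬q → p), 0
5. ¬□◇(q → (¬q → p)), 0
6. ¬q → p, 0
7. p, 0
8. q, 1
9. ¬◇(q → (¬q → p)), 2
Accessibility: 0R1, 0R2
Complete open branch: countermodel on a K-frame, so not valid in K.
T-tableau for the negation ¬(((q → (¬q → p)) → □◇(q → (¬q → p))) ∨ □¬q):
1. ¬(((q → (¬q → p)) → □◇(q → (¬q → p))) ∨ □¬q), 0
2. ¬((q → (¬q → p)) → □◇(q → (¬q → p))), 0
3. ¬□¬q, 0
4. q → (¬q → p), 0
5. ¬□◇(q → (¬q → p)), 0
6. ¬q → p, 0
7. p, 0
8. q, 1
9. ¬◇(q → (¬q → p)), 2
10. ¬(q → (¬q → p)), 2
11. q, 2
12. ¬(¬q → p), 2
13. ¬q, 2
14. ¬p, 2
Accessibility: 0R0, 0R1, 0R2, 1R1, 2R2
Branch closes: q and ¬q both at 2.
Every branch closes (one shown): valid in T, hence also in S4, S5 (every theorem of T is a theorem of S4 and S5).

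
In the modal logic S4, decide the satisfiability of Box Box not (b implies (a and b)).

1. Box Box not (b implies (a and b)), 0
2. Box not (b implies (a and b)), 0   [Box-rule on 1 via 0R0]
3. not (b implies (a and b)), 0   [Box-rule on 2 via 0R0]
4. b, 0   [neg-implies-rule on 3]
5. not (a and b), 0   [neg-implies-rule on 3]
6. not a, 0   [neg-and-rule on 5 (branches; this branch)]
Accessibility: 0R0

Yes, satisfiable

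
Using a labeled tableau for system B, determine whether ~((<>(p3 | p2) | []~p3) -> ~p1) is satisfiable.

1. ~((<>(p3 | p2) | []~p3) -> ~p1), w0
2. <>(p3 | p2) | []~p3, w0   [~->-rule on 1]
3. p1, w0   [~->-rule on 1]
4. []~p3, w0   [|-rule on 2 (branches; this branch)]
5. ~p3, w0   [[]-rule on 4 via w0Rw0]
Accessibility: w0Rw0

Satisfiable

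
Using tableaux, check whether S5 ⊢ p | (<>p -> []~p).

No, not valid

Tableau for the negation ~(p | (<>p -> []~p)):
1. ~(p | (<>p -> []~p)), w0
2. ~p, w0   [~|-rule on 1]
3. ~(<>p -> []~p), w0   [~|-rule on 1]
4. <>p, w0   [~->-rule on 3]
5. ~[]~p, w0   [~->-rule on 3]
6. p, w1   [<>-rule on 4: fresh world w1, w0Rw1]
7. p, w2   [~[]-rule on 5: fresh world w2, w0Rw2]
Accessibility: w0Rw0, w0Rw1, w0Rw2, w1Rw0, w1Rw1, w1Rw2, w2Rw0, w2Rw1, w2Rw2
The negation has an open branch (countermodel exists).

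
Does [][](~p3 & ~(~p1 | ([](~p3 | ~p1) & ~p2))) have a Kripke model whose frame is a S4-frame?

Satisfiable

1. [][](~p3 & ~(~p1 | ([](~p3 | ~p1) & ~p2))), w0
2. [](~p3 & ~(~p1 | ([](~p3 | ~p1) & ~p2))), w0
3. ~p3 & ~(~p1 | ([](~p3 | ~p1) & ~p2)), w0
4. ~p3, w0
5. ~(~p1 | ([](~p3 | ~p1) & ~p2)), w0
6. p1, w0
7. ~([](~p3 | ~p1) & ~p2), w0
8. p2, w0
Accessibility: w0Rw0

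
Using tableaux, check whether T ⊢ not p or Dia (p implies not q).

Tableau for the negation not (not p or Dia (p implies not q)):
1. not (not p or Dia (p implies not q)), u
2. p, u
3. not Dia (p implies not q), u
4. not (p implies not q), u
5. q, u
Accessibility: uRu
The negation has an open branch (countermodel exists).

No, not valid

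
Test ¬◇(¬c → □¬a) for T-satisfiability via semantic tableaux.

1. ¬◇(¬c → □¬a), 0
2. ¬(¬c → □¬a), 0
3. ¬c, 0
4. ¬□¬a, 0
5. a, 1
6. ¬(¬c → □¬a), 1
7. ¬c, 1
8. ¬□¬a, 1
9. a, 2
Accessibility: 0R0, 0R1, 1R1, 1R2, 2R2

Satisfiable (open branch found)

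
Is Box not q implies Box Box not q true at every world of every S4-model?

Valid

Tableau for the negation not (Box not q implies Box Box not q):
1. not (Box not q implies Box Box not q), w0
2. Box not q, w0
3. not Box Box not q, w0
4. not q, w0
5. not Box not q, w1
6. not q, w1
7. q, w2
8. not q, w2
Accessibility: w0Rw0, w0Rw1, w0Rw2, w1Rw1, w1Rw2, w2Rw2
Branch closes: q and not q both at w2.
All branches of the negation close; one closing branch shown above.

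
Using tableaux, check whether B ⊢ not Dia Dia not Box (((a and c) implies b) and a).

Tableau for the negation Dia Dia not Box (((a and c) implies b) and a):
1. Dia Dia not Box (((a and c) implies b) and a), u
2. Dia not Box (((a and c) implies b) and a), v
3. not Box (((a and c) implies b) and a), w
4. not (((a and c) implies b) and a), x
5. not a, x
Accessibility: uRu, uRv, vRu, vRv, vRw, wRv, wRw, wRx, xRw, xRx
The negation has an open branch (countermodel exists).

No, not valid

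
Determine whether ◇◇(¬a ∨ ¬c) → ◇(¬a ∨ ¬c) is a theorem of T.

Tableau for the negation ¬(◇◇(¬a ∨ ¬c) → ◇(¬a ∨ ¬c)):
1. ¬(◇◇(¬a ∨ ¬c) → ◇(¬a ∨ ¬c)), u
2. ◇◇(¬a ∨ ¬c), u   [¬→-rule on 1]
3. ¬◇(¬a ∨ ¬c), u   [¬→-rule on 1]
4. ¬(¬a ∨ ¬c), u   [¬◇-rule on 3 via uRu]
5. a, u   [¬∨-rule on 4]
6. c, u   [¬∨-rule on 4]
7. ◇(¬a ∨ ¬c), v   [◇-rule on 2: fresh world v, uRv]
8. ¬(¬a ∨ ¬c), v   [¬◇-rule on 3 via uRv]
9. a, v   [¬∨-rule on 8]
10. c, v   [¬∨-rule on 8]
11. ¬a ∨ ¬c, w   [◇-rule on 7: fresh world w, vRw]
12. ¬c, w   [∨-rule on 11 (branches; this branch)]
Accessibility: uRu, uRv, vRv, vRw, wRw
The negation has an open branch (countermodel exists).

Not valid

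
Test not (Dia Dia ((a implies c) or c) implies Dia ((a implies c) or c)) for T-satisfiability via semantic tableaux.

Yes, satisfiable

1. not (Dia Dia ((a implies c) or c) implies Dia ((a implies c) or c)), u
2. Dia Dia ((a implies c) or c), u
3. not Dia ((a implies c) or c), u
4. not ((a implies c) or c), u
5. not (a implies c), u
6. not c, u
7. a, u
8. Dia ((a implies c) or c), v
9. not ((a implies c) or c), v
10. not (a implies c), v
11. not c, v
12. a, v
13. (a implies c) or c, w
14. c, w
Accessibility: uRu, uRv, vRv, vRw, wRw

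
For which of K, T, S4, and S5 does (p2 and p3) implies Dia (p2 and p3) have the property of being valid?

T-tableau for the negation not ((p2 and p3) implies Dia (p2 and p3)):
1. not ((p2 and p3) implies Dia (p2 and p3)), w0
2. p2 and p3, w0
3. not Dia (p2 and p3), w0
4. p2, w0
5. p3, w0
6. not (p2 and p3), w0
7. not p3, w0
Accessibility: w0Rw0
Branch closes: p3 and not p3 both at w0.
Every branch closes (one shown): valid in T, hence also in S4, S5 (every theorem of T is a theorem of S4 and S5).
K-tableau for the negation not ((p2 and p3) implies Dia (p2 and p3)):
1. not ((p2 and p3) implies Dia (p2 and p3)), w0
2. p2 and p3, w0
3. not Dia (p2 and p3), w0
4. p2, w0
5. p3, w0
Complete open branch: countermodel on a K-frame, so not valid in K.

T, S4, S5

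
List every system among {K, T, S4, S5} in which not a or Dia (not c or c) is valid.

T, S4, S5

K-tableau for the negation not (not a or Dia (not c or c)):
1. not (not a or Dia (not c or c)), w0
2. a, w0
3. not Dia (not c or c), w0
Complete open branch: countermodel on a K-frame, so not valid in K.
T-tableau for the negation not (not a or Dia (not c or c)):
1. not (not a or Dia (not c or c)), w0
2. a, w0
3. not Dia (not c or c), w0
4. not (not c or c), w0
5. c, w0
6. not c, w0
Accessibility: w0Rw0
Branch closes: c and not c both at w0.
Every branch closes (one shown): valid in T, hence also in S4, S5 (every theorem of T is a theorem of S4 and S5).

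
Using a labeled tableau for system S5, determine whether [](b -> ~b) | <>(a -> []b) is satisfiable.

1. [](b -> ~b) | <>(a -> []b), w0
2. <>(a -> []b), w0
3. a -> []b, w1
4. []b, w1
5. b, w0
6. b, w1
Accessibility: w0Rw0, w0Rw1, w1Rw0, w1Rw1

Yes, satisfiable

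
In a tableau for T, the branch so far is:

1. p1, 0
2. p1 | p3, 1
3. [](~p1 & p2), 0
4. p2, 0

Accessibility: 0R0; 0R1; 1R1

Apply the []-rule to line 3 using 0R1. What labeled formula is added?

~p1 & p2, 1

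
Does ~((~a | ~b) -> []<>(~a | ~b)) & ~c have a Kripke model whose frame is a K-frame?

Satisfiable

1. ~((~a | ~b) -> []<>(~a | ~b)) & ~c, w0
2. ~((~a | ~b) -> []<>(~a | ~b)), w0
3. ~c, w0
4. ~a | ~b, w0
5. ~[]<>(~a | ~b), w0
6. ~b, w0
7. ~<>(~a | ~b), w1
Accessibility: w0Rw1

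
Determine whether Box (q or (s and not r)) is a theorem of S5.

Tableau for the negation not Box (q or (s and not r)):
1. not Box (q or (s and not r)), 0
2. not (q or (s and not r)), 1   [neg-Box-rule on 1: fresh world 1, 0R1]
3. not q, 1   [neg-or-rule on 2]
4. not (s and not r), 1   [neg-or-rule on 2]
5. r, 1   [neg-and-rule on 4 (branches; this branch)]
Accessibility: 0R0, 0R1, 1R0, 1R1
The negation has an open branch (countermodel exists).

Not valid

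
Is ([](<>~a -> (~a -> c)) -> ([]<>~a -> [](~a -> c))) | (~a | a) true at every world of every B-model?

Valid in B

Tableau for the negation ~(([](<>~a -> (~a -> c)) -> ([]<>~a -> [](~a -> c))) | (~a | a)):
1. ~(([](<>~a -> (~a -> c)) -> ([]<>~a -> [](~a -> c))) | (~a | a)), u
2. ~([](<>~a -> (~a -> c)) -> ([]<>~a -> [](~a -> c))), u
3. ~(~a | a), u
4. [](<>~a -> (~a -> c)), u
5. ~([]<>~a -> [](~a -> c)), u
6. a, u
7. ~a, u
Accessibility: uRu
Branch closes: a and ~a both at u.
All branches of the negation close; one closing branch shown above.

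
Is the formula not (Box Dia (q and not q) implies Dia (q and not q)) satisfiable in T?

Unsatisfiable (every branch closes)

1. not (Box Dia (q and not q) implies Dia (q and not q)), w0
2. Box Dia (q and not q), w0   [neg-implies-rule on 1]
3. not Dia (q and not q), w0   [neg-implies-rule on 1]
4. Dia (q and not q), w0   [Box-rule on 2 via w0Rw0]
5. not (q and not q), w0   [neg-Dia-rule on 3 via w0Rw0]
6. q, w0   [neg-and-rule on 5 (branches; this branch)]
7. q and not q, w1   [Dia-rule on 4: fresh world w1, w0Rw1]
8. q, w1   [and-rule on 7]
9. not q, w1   [and-rule on 7]
Accessibility: w0Rw0, w0Rw1, w1Rw1
Branch closes: q and not q both at w1.
All branches of the tableau close; one closing branch shown above.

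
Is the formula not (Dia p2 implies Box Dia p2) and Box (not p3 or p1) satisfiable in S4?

Yes, satisfiable

1. not (Dia p2 implies Box Dia p2) and Box (not p3 or p1), w0
2. not (Dia p2 implies Box Dia p2), w0
3. Box (not p3 or p1), w0
4. Dia p2, w0
5. not Box Dia p2, w0
6. not p3 or p1, w0
7. p1, w0
8. p2, w1
9. not p3 or p1, w1
10. p1, w1
11. not Dia p2, w2
12. not p3 or p1, w2
13. not p2, w2
14. p1, w2
Accessibility: w0Rw0, w0Rw1, w0Rw2, w1Rw1, w2Rw2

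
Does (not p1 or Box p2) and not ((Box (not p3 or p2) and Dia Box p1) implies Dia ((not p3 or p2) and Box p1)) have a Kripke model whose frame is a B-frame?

Unsatisfiable

1. (not p1 or Box p2) and not ((Box (not p3 or p2) and Dia Box p1) implies Dia ((not p3 or p2) and Box p1)), 0
2. not p1 or Box p2, 0   [and-rule on 1]
3. not ((Box (not p3 or p2) and Dia Box p1) implies Dia ((not p3 or p2) and Box p1)), 0   [and-rule on 1]
4. Box (not p3 or p2) and Dia Box p1, 0   [neg-implies-rule on 3]
5. not Dia ((not p3 or p2) and Box p1), 0   [neg-implies-rule on 3]
6. Box (not p3 or p2), 0   [and-rule on 4]
7. Dia Box p1, 0   [and-rule on 4]
8. not ((not p3 or p2) and Box p1), 0   [neg-Dia-rule on 5 via 0R0]
9. not p3 or p2, 0   [Box-rule on 6 via 0R0]
10. Box p2, 0   [or-rule on 2 (branches; this branch)]
11. p2, 0   [Box-rule on 10 via 0R0]
12. not Box p1, 0   [neg-and-rule on 8 (branches; this branch)]
13. Box p1, 1   [Dia-rule on 7: fresh world 1, 0R1]
14. not ((not p3 or p2) and Box p1), 1   [neg-Dia-rule on 5 via 0R1]
15. not p3 or p2, 1   [Box-rule on 6 via 0R1]
16. p2, 1   [Box-rule on 10 via 0R1]
17. p1, 0   [Box-rule on 13 via 1R0]
18. p1, 1   [Box-rule on 13 via 1R1]
19. not Box p1, 1   [neg-and-rule on 14 (branches; this branch)]
20. not p1, 2   [neg-Box-rule on 12: fresh world 2, 0R2]
21. not ((not p3 or p2) and Box p1), 2   [neg-Dia-rule on 5 via 0R2]
22. not p3 or p2, 2   [Box-rule on 6 via 0R2]
23. p2, 2   [Box-rule on 10 via 0R2]
24. not Box p1, 2   [neg-and-rule on 21 (branches; this branch)]
25. not p1, 3   [neg-Box-rule on 19: fresh world 3, 1R3]
26. p1, 3   [Box-rule on 13 via 1R3]
Accessibility: 0R0, 0R1, 0R2, 1R0, 1R1, 1R3, 2R0, 2R2, 3R1, 3R3
Branch closes: p1 and not p1 both at 3.
All branches of the tableau close; one closing branch shown above.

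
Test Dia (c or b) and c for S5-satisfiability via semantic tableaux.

1. Dia (c or b) and c, 0
2. Dia (c or b), 0
3. c, 0
4. c or b, 1
5. b, 1
Accessibility: 0R0, 0R1, 1R0, 1R1

Satisfiable (open branch found)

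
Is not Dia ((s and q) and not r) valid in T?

No, not valid

Tableau for the negation Dia ((s and q) and not r):
1. Dia ((s and q) and not r), u
2. (s and q) and not r, v
3. s and q, v
4. not r, v
5. s, v
6. q, v
Accessibility: uRu, uRv, vRv
The negation has an open branch (countermodel exists).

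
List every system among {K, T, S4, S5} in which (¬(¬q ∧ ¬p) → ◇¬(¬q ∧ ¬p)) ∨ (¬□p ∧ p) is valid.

T, S4, S5

K-tableau for the negation ¬((¬(¬q ∧ ¬p) → ◇¬(¬q ∧ ¬p)) ∨ (¬□p ∧ p)):
1. ¬((¬(¬q ∧ ¬p) → ◇¬(¬q ∧ ¬p)) ∨ (¬□p ∧ p)), 0
2. ¬(¬(¬q ∧ ¬p) → ◇¬(¬q ∧ ¬p)), 0
3. ¬(¬□p ∧ p), 0
4. ¬(¬q ∧ ¬p), 0
5. ¬◇¬(¬q ∧ ¬p), 0
6. ¬p, 0
7. q, 0
Complete open branch: countermodel on a K-frame, so not valid in K.
T-tableau for the negation ¬((¬(¬q ∧ ¬p) → ◇¬(¬q ∧ ¬p)) ∨ (¬□p ∧ p)):
1. ¬((¬(¬q ∧ ¬p) → ◇¬(¬q ∧ ¬p)) ∨ (¬□p ∧ p)), 0
2. ¬(¬(¬q ∧ ¬p) → ◇¬(¬q ∧ ¬p)), 0
3. ¬(¬□p ∧ p), 0
4. ¬(¬q ∧ ¬p), 0
5. ¬◇¬(¬q ∧ ¬p), 0
6. ¬q ∧ ¬p, 0
7. ¬q, 0
8. ¬p, 0
9. p, 0
Accessibility: 0R0
Branch closes: p and ¬p both at 0.
Every branch closes (one shown): valid in T, hence also in S4, S5 (every theorem of T is a theorem of S4 and S5).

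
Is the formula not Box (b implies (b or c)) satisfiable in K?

Unsatisfiable (every branch closes)

1. not Box (b implies (b or c)), 0
2. not (b implies (b or c)), 1
3. b, 1
4. not (b or c), 1
5. not b, 1
6. not c, 1
Accessibility: 0R1
Branch closes: b and not b both at 1.
Every branch closes; the branch above is one of them.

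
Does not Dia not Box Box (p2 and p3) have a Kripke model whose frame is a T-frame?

1. not Dia not Box Box (p2 and p3), u
2. Box Box (p2 and p3), u
3. Box (p2 and p3), u
4. p2 and p3, u
5. p2, u
6. p3, u
Accessibility: uRu

Satisfiable (open branch found)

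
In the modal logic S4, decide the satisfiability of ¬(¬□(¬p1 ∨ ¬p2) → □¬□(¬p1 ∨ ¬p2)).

1. ¬(¬□(¬p1 ∨ ¬p2) → □¬□(¬p1 ∨ ¬p2)), w0
2. ¬□(¬p1 ∨ ¬p2), w0   [¬→-rule on 1]
3. ¬□¬□(¬p1 ∨ ¬p2), w0   [¬→-rule on 1]
4. ¬(¬p1 ∨ ¬p2), w1   [¬□-rule on 2: fresh world w1, w0Rw1]
5. p1, w1   [¬∨-rule on 4]
6. p2, w1   [¬∨-rule on 4]
7. □(¬p1 ∨ ¬p2), w2   [¬□-rule on 3: fresh world w2, w0Rw2]
8. ¬p1 ∨ ¬p2, w2   [□-rule on 7 via w2Rw2]
9. ¬p2, w2   [∨-rule on 8 (branches; this branch)]
Accessibility: w0Rw0, w0Rw1, w0Rw2, w1Rw1, w2Rw2

Yes, satisfiable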